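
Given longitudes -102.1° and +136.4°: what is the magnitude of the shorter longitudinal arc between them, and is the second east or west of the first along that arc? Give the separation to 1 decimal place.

Raw difference: 136.4 − -102.1 = 238.5°.
Normalise into (−180°, 180°]: 238.5° − 360° = -121.5°.
Negative ⇒ the second point lies to the west; separation 121.5°.

121.5° west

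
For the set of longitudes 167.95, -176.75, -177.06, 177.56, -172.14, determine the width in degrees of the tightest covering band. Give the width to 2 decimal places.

19.91°

Sort the longitudes: -177.06°, -176.75°, -172.14°, +167.95°, +177.56°.
Eastward gaps between consecutive values (wrapping around): 0.31°, 4.61°, 340.09°, 9.61°, 5.38°.
Largest gap = 340.09° ⇒ minimal covering band is its complement: 360° − 340.09° = 19.91°.
Band runs from +167.95° eastward to -172.14°, crossing the antimeridian.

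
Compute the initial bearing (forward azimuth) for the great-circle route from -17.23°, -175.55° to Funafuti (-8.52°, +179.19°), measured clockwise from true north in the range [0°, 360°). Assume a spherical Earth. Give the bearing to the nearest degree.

Δλ = 179.19 − -175.55 = 354.74°; wrapped into (−180°, 180°]: -5.26°.
θ = atan2( sin Δλ · cos φ₂ , cos φ₁ · sin φ₂ − sin φ₁ · cos φ₂ · cos Δλ )
  = atan2(-0.09066, 0.15020) = -31.116° → normalised to [0°, 360°): 328.884°.

329°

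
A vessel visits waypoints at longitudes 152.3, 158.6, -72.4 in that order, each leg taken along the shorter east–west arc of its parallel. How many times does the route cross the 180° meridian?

1

Leg 1: +152.3° → +158.6°, shortest Δλ = 6.3° (east) — does not cross 180°.
Leg 2: +158.6° → -72.4°, shortest Δλ = 129.0° (east) — crosses 180°.
Total crossings: 1.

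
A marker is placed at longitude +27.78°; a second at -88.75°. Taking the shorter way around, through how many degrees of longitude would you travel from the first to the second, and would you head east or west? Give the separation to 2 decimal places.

116.53° west

Raw difference: -88.75 − 27.78 = -116.53°.
Normalise into (−180°, 180°]: -116.53° stays -116.53°.
Negative ⇒ the second point lies to the west; separation 116.53°.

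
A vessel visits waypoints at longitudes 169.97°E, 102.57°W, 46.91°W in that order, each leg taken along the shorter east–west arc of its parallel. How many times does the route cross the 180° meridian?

1

Leg 1: +169.97° → -102.57°, shortest Δλ = 87.46° (east) — crosses 180°.
Leg 2: -102.57° → -46.91°, shortest Δλ = 55.66° (east) — does not cross 180°.
Total crossings: 1.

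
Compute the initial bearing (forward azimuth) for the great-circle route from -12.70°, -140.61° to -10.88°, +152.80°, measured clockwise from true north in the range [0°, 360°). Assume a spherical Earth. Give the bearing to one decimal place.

Δλ = 152.80 − -140.61 = 293.41°; wrapped into (−180°, 180°]: -66.59°.
θ = atan2( sin Δλ · cos φ₂ , cos φ₁ · sin φ₂ − sin φ₁ · cos φ₂ · cos Δλ )
  = atan2(-0.90119, -0.09836) = -96.229° → normalised to [0°, 360°): 263.771°.

263.8°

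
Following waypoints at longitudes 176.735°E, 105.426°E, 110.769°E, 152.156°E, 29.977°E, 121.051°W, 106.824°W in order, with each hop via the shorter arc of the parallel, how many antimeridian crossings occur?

Leg 1: +176.735° → +105.426°, shortest Δλ = -71.309° (west) — does not cross 180°.
Leg 2: +105.426° → +110.769°, shortest Δλ = 5.343° (east) — does not cross 180°.
Leg 3: +110.769° → +152.156°, shortest Δλ = 41.387° (east) — does not cross 180°.
Leg 4: +152.156° → +29.977°, shortest Δλ = -122.179° (west) — does not cross 180°.
Leg 5: +29.977° → -121.051°, shortest Δλ = -151.028° (west) — does not cross 180°.
Leg 6: -121.051° → -106.824°, shortest Δλ = 14.227° (east) — does not cross 180°.
Total crossings: 0.

0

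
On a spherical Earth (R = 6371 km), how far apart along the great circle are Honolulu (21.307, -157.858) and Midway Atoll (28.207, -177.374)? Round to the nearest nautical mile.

Δλ = -177.374 − -157.858 = -19.516°.
Δφ = 28.207 − 21.307 = 6.900°.
a = sin²(Δφ/2) + cos φ₁ · cos φ₂ · sin²(Δλ/2) = 0.027206.
c = 2·atan2(√a, √(1−a)) = 0.33140 rad → d = 6371·c ≈ 2111.33 km ≈ 1140.03 nmi.

1140 nmi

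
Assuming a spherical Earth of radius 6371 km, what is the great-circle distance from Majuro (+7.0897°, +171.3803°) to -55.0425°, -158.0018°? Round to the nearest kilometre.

7468 km

Δλ = -158.0018 − 171.3803 = -329.3821°; wrapped into (−180°, 180°]: 30.6179°.
Δφ = -55.0425 − 7.0897 = -62.1322°.
a = sin²(Δφ/2) + cos φ₁ · cos φ₂ · sin²(Δλ/2) = 0.305919.
c = 2·atan2(√a, √(1−a)) = 1.17216 rad → d = 6371·c ≈ 7467.83 km.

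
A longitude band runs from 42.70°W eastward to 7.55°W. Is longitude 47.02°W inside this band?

No

Band width going east from -42.70° to -7.55°: ((-7.55 − -42.70) mod 360) = 35.15°.
Offset of -47.02° east of the west edge: ((-47.02 − -42.70) mod 360) = 355.68°.
355.68° > 35.15° ⇒ outside.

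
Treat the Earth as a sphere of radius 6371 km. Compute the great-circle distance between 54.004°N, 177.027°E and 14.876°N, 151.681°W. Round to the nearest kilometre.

Δλ = -151.681 − 177.027 = -328.708°; wrapped into (−180°, 180°]: 31.292°.
Δφ = 14.876 − 54.004 = -39.128°.
a = sin²(Δφ/2) + cos φ₁ · cos φ₂ · sin²(Δλ/2) = 0.153446.
c = 2·atan2(√a, √(1−a)) = 0.80501 rad → d = 6371·c ≈ 5128.69 km.

5129 km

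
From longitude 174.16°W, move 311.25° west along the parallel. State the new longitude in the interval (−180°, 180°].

125.41°W

Start at -174.16°; shift −311.25° → -485.41°.
-485.41° lies outside (−180°, 180°]; add 360° → -125.41°.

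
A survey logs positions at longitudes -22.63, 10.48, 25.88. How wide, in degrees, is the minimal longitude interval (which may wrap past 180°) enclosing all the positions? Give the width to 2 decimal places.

48.51°

Sort the longitudes: -22.63°, +10.48°, +25.88°.
Eastward gaps between consecutive values (wrapping around): 33.11°, 15.40°, 311.49°.
Largest gap = 311.49° ⇒ minimal covering band is its complement: 360° − 311.49° = 48.51°.
Band runs from -22.63° eastward to +25.88°.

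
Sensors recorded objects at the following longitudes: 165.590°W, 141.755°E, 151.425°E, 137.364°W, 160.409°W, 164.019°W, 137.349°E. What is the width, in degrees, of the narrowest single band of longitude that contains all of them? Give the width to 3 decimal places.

Sort the longitudes: -165.590°, -164.019°, -160.409°, -137.364°, +137.349°, +141.755°, +151.425°.
Eastward gaps between consecutive values (wrapping around): 1.571°, 3.610°, 23.045°, 274.713°, 4.406°, 9.670°, 42.985°.
Largest gap = 274.713° ⇒ minimal covering band is its complement: 360° − 274.713° = 85.287°.
Band runs from +137.349° eastward to -137.364°, crossing the antimeridian.

85.287°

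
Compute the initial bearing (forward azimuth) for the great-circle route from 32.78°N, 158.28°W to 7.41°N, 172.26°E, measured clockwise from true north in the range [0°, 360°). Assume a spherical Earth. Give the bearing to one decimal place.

233.6°

Δλ = 172.26 − -158.28 = 330.54°; wrapped into (−180°, 180°]: -29.46°.
θ = atan2( sin Δλ · cos φ₂ , cos φ₁ · sin φ₂ − sin φ₁ · cos φ₂ · cos Δλ )
  = atan2(-0.48771, -0.35904) = -126.360° → normalised to [0°, 360°): 233.640°.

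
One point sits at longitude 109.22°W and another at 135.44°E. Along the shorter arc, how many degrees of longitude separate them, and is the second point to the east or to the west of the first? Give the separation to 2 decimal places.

Raw difference: 135.44 − -109.22 = 244.66°.
Normalise into (−180°, 180°]: 244.66° − 360° = -115.34°.
Negative ⇒ the second point lies to the west; separation 115.34°.

115.34° west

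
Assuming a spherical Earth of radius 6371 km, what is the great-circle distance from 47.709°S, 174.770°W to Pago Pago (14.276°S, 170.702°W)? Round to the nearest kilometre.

Δλ = -170.702 − -174.770 = 4.068°.
Δφ = -14.276 − -47.709 = 33.433°.
a = sin²(Δφ/2) + cos φ₁ · cos φ₂ · sin²(Δλ/2) = 0.083556.
c = 2·atan2(√a, √(1−a)) = 0.58649 rad → d = 6371·c ≈ 3736.54 km.

3737 km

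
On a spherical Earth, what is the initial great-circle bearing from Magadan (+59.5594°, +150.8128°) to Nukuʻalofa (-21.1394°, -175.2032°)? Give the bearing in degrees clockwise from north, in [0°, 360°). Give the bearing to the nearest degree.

148°

Δλ = -175.2032 − 150.8128 = -326.0160°; wrapped into (−180°, 180°]: 33.9840°.
θ = atan2( sin Δλ · cos φ₂ , cos φ₁ · sin φ₂ − sin φ₁ · cos φ₂ · cos Δλ )
  = atan2(0.52135, -0.84950) = 148.462° → normalised to [0°, 360°): 148.462°.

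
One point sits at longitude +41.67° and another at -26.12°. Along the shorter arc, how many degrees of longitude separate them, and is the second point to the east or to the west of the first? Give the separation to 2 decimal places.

Raw difference: -26.12 − 41.67 = -67.79°.
Normalise into (−180°, 180°]: -67.79° stays -67.79°.
Negative ⇒ the second point lies to the west; separation 67.79°.

67.79° west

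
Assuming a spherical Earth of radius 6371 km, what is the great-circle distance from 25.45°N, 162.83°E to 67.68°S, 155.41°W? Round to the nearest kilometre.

10914 km

Δλ = -155.41 − 162.83 = -318.24°; wrapped into (−180°, 180°]: 41.76°.
Δφ = -67.68 − 25.45 = -93.13°.
a = sin²(Δφ/2) + cos φ₁ · cos φ₂ · sin²(Δλ/2) = 0.570862.
c = 2·atan2(√a, √(1−a)) = 1.71300 rad → d = 6371·c ≈ 10913.52 km.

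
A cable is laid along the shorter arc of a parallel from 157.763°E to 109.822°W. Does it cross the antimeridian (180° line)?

Naïve |-109.822 − 157.763| = 267.585° > 180°, so the shorter arc goes the other way round — across 180°.
Signed shortest Δλ = ((-109.822 − 157.763 + 180) mod 360) − 180 = 92.415°.
Going east by 92.415° from +157.763° passes through 180° before reaching -109.822°.

Yes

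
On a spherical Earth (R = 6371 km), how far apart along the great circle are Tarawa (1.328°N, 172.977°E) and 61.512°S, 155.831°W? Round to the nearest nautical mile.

4035 nmi

Δλ = -155.831 − 172.977 = -328.808°; wrapped into (−180°, 180°]: 31.192°.
Δφ = -61.512 − 1.328 = -62.840°.
a = sin²(Δφ/2) + cos φ₁ · cos φ₂ · sin²(Δλ/2) = 0.306229.
c = 2·atan2(√a, √(1−a)) = 1.17283 rad → d = 6371·c ≈ 7472.11 km ≈ 4034.62 nmi.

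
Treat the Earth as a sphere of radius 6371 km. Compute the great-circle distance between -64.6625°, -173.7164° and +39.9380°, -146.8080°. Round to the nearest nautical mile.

6407 nmi

Δλ = -146.8080 − -173.7164 = 26.9084°.
Δφ = 39.9380 − -64.6625 = 104.6005°.
a = sin²(Δφ/2) + cos φ₁ · cos φ₂ · sin²(Δλ/2) = 0.643802.
c = 2·atan2(√a, √(1−a)) = 1.86252 rad → d = 6371·c ≈ 11866.12 km ≈ 6407.19 nmi.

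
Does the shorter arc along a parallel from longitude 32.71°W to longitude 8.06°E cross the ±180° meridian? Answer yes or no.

Signed shortest Δλ = ((8.06 − -32.71 + 180) mod 360) − 180 = 40.77°.
Going east by 40.77° from -32.71° reaches +8.06° without touching 180°.

No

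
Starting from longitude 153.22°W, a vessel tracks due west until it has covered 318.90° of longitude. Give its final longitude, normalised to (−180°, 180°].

112.12°W

Start at -153.22°; shift −318.90° → -472.12°.
-472.12° lies outside (−180°, 180°]; add 360° → -112.12°.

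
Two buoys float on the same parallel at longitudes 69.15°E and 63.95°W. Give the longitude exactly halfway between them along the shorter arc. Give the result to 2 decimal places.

2.60°E

Signed shortest Δλ from +69.15° to -63.95° is -133.10°.
Midpoint longitude = +69.15° + (-133.10°)/2 = +69.15° − 66.55° = +2.60°.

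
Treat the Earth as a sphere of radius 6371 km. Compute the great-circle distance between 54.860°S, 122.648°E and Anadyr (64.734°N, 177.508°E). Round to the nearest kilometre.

14092 km

Δλ = 177.508 − 122.648 = 54.860°.
Δφ = 64.734 − -54.860 = 119.594°.
a = sin²(Δφ/2) + cos φ₁ · cos φ₂ · sin²(Δλ/2) = 0.799059.
c = 2·atan2(√a, √(1−a)) = 2.21195 rad → d = 6371·c ≈ 14092.32 km.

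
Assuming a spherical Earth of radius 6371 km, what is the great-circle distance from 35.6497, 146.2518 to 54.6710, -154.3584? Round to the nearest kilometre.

Δλ = -154.3584 − 146.2518 = -300.6102°; wrapped into (−180°, 180°]: 59.3898°.
Δφ = 54.6710 − 35.6497 = 19.0213°.
a = sin²(Δφ/2) + cos φ₁ · cos φ₂ · sin²(Δλ/2) = 0.142616.
c = 2·atan2(√a, √(1−a)) = 0.77450 rad → d = 6371·c ≈ 4934.37 km.

4934 km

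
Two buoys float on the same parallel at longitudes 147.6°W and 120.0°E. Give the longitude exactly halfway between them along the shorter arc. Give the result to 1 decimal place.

Signed shortest Δλ from -147.6° to +120.0° is -92.4°.
Midpoint longitude = -147.6° + (-92.4°)/2 = -147.6° − 46.2° = -193.8°.
Normalise into (−180°, 180°]: +166.2°.
(The naïve average (-147.6 + +120.0)/2 = -13.8° is on the wrong side of the globe.)

166.2°E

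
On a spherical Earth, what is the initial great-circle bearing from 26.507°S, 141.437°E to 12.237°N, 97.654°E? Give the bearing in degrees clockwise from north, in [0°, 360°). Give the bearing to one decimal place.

306.7°

Δλ = 97.654 − 141.437 = -43.783°.
θ = atan2( sin Δλ · cos φ₂ , cos φ₁ · sin φ₂ − sin φ₁ · cos φ₂ · cos Δλ )
  = atan2(-0.67621, 0.50457) = -53.270° → normalised to [0°, 360°): 306.730°.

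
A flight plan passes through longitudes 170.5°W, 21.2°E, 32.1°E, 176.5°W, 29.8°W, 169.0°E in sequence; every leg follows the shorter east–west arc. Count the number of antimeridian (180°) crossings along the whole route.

3

Leg 1: -170.5° → +21.2°, shortest Δλ = -168.3° (west) — crosses 180°.
Leg 2: +21.2° → +32.1°, shortest Δλ = 10.9° (east) — does not cross 180°.
Leg 3: +32.1° → -176.5°, shortest Δλ = 151.4° (east) — crosses 180°.
Leg 4: -176.5° → -29.8°, shortest Δλ = 146.7° (east) — does not cross 180°.
Leg 5: -29.8° → +169.0°, shortest Δλ = -161.2° (west) — crosses 180°.
Total crossings: 3.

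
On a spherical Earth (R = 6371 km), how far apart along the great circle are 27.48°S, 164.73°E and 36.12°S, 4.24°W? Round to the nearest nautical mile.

Δλ = -4.24 − 164.73 = -168.97°.
Δφ = -36.12 − -27.48 = -8.64°.
a = sin²(Δφ/2) + cos φ₁ · cos φ₂ · sin²(Δλ/2) = 0.715698.
c = 2·atan2(√a, √(1−a)) = 2.01684 rad → d = 6371·c ≈ 12849.27 km ≈ 6938.05 nmi.

6938 nmi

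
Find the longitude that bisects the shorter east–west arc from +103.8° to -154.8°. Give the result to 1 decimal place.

Signed shortest Δλ from +103.8° to -154.8° is +101.4°.
Midpoint longitude = +103.8° + (+101.4°)/2 = +103.8° + 50.7° = +154.5°.
(The naïve average (+103.8 + -154.8)/2 = -25.5° is on the wrong side of the globe.)

+154.5°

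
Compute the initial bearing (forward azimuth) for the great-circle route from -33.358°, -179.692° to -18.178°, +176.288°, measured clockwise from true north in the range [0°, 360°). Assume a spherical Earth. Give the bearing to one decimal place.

Δλ = 176.288 − -179.692 = 355.980°; wrapped into (−180°, 180°]: -4.020°.
θ = atan2( sin Δλ · cos φ₂ , cos φ₁ · sin φ₂ − sin φ₁ · cos φ₂ · cos Δλ )
  = atan2(-0.06661, 0.26057) = -14.339° → normalised to [0°, 360°): 345.661°.

345.7°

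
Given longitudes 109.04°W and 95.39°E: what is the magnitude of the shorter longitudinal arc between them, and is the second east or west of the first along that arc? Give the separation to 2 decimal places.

Raw difference: 95.39 − -109.04 = 204.43°.
Normalise into (−180°, 180°]: 204.43° − 360° = -155.57°.
Negative ⇒ the second point lies to the west; separation 155.57°.

155.57° west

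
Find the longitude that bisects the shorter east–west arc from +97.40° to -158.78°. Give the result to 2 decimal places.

+149.31°

Signed shortest Δλ from +97.40° to -158.78° is +103.82°.
Midpoint longitude = +97.40° + (+103.82°)/2 = +97.40° + 51.91° = +149.31°.
(The naïve average (+97.40 + -158.78)/2 = -30.69° is on the wrong side of the globe.)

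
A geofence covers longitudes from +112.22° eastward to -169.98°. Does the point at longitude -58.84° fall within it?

Band width going east from +112.22° to -169.98°: ((-169.98 − 112.22) mod 360) = 77.80°.
Offset of -58.84° east of the west edge: ((-58.84 − 112.22) mod 360) = 188.94°.
188.94° > 77.80° ⇒ outside.

No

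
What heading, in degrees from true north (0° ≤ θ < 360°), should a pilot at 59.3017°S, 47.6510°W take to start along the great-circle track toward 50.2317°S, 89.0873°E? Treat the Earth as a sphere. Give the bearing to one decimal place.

Δλ = 89.0873 − -47.6510 = 136.7383°.
θ = atan2( sin Δλ · cos φ₂ , cos φ₁ · sin φ₂ − sin φ₁ · cos φ₂ · cos Δλ )
  = atan2(0.43840, -0.79296) = 151.064° → normalised to [0°, 360°): 151.064°.

151.1°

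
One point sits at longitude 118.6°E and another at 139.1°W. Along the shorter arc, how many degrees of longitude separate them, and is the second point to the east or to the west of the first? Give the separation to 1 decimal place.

102.3° east

Raw difference: -139.1 − 118.6 = -257.7°.
Normalise into (−180°, 180°]: -257.7° + 360° = 102.3°.
Positive ⇒ the second point lies to the east; separation 102.3°.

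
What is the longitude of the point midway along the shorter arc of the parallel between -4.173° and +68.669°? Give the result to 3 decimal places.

+32.248°

Signed shortest Δλ from -4.173° to +68.669° is +72.842°.
Midpoint longitude = -4.173° + (+72.842°)/2 = -4.173° + 36.421° = +32.248°.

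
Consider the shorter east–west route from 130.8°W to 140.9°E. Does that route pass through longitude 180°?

Yes

Naïve |140.9 − -130.8| = 271.7° > 180°, so the shorter arc goes the other way round — across 180°.
Signed shortest Δλ = ((140.9 − -130.8 + 180) mod 360) − 180 = -88.3°.
Going west by 88.3° from -130.8° passes through 180° before reaching +140.9°.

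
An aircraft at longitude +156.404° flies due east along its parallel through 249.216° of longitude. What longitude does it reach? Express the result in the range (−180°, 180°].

Start at +156.404°; shift +249.216° → +405.620°.
+405.620° lies outside (−180°, 180°]; subtract 360° → +45.620°.

+45.620°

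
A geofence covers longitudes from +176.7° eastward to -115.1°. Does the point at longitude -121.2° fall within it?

Yes

Band width going east from +176.7° to -115.1°: ((-115.1 − 176.7) mod 360) = 68.2°.
Offset of -121.2° east of the west edge: ((-121.2 − 176.7) mod 360) = 62.1°.
62.1° ≤ 68.2° ⇒ inside.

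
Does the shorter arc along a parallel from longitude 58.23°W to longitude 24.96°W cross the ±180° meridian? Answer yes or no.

No

Signed shortest Δλ = ((-24.96 − -58.23 + 180) mod 360) − 180 = 33.27°.
Going east by 33.27° from -58.23° reaches -24.96° without touching 180°.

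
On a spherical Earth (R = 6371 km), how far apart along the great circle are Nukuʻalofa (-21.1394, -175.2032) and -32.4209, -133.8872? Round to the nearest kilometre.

Δλ = -133.8872 − -175.2032 = 41.3160°.
Δφ = -32.4209 − -21.1394 = -11.2815°.
a = sin²(Δφ/2) + cos φ₁ · cos φ₂ · sin²(Δλ/2) = 0.107652.
c = 2·atan2(√a, √(1−a)) = 0.66859 rad → d = 6371·c ≈ 4259.59 km.

4260 km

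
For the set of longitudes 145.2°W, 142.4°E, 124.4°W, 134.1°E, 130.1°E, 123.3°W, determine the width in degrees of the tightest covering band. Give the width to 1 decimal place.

106.6°

Sort the longitudes: -145.2°, -124.4°, -123.3°, +130.1°, +134.1°, +142.4°.
Eastward gaps between consecutive values (wrapping around): 20.8°, 1.1°, 253.4°, 4.0°, 8.3°, 72.4°.
Largest gap = 253.4° ⇒ minimal covering band is its complement: 360° − 253.4° = 106.6°.
Band runs from +130.1° eastward to -123.3°, crossing the antimeridian.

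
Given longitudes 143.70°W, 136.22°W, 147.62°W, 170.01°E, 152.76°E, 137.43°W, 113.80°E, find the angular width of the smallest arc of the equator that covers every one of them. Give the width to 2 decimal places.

109.98°

Sort the longitudes: -147.62°, -143.70°, -137.43°, -136.22°, +113.80°, +152.76°, +170.01°.
Eastward gaps between consecutive values (wrapping around): 3.92°, 6.27°, 1.21°, 250.02°, 38.96°, 17.25°, 42.37°.
Largest gap = 250.02° ⇒ minimal covering band is its complement: 360° − 250.02° = 109.98°.
Band runs from +113.80° eastward to -136.22°, crossing the antimeridian.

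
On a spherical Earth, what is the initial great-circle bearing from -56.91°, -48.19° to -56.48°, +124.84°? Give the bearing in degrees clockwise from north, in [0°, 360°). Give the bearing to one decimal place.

Δλ = 124.84 − -48.19 = 173.03°.
θ = atan2( sin Δλ · cos φ₂ , cos φ₁ · sin φ₂ − sin φ₁ · cos φ₂ · cos Δλ )
  = atan2(0.06701, -0.91440) = 175.809° → normalised to [0°, 360°): 175.809°.

175.8°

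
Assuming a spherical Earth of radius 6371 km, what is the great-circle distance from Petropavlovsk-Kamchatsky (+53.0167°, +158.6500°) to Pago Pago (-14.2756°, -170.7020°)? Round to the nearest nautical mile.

4339 nmi

Δλ = -170.7020 − 158.6500 = -329.3520°; wrapped into (−180°, 180°]: 30.6480°.
Δφ = -14.2756 − 53.0167 = -67.2923°.
a = sin²(Δφ/2) + cos φ₁ · cos φ₂ · sin²(Δλ/2) = 0.347703.
c = 2·atan2(√a, √(1−a)) = 1.26129 rad → d = 6371·c ≈ 8035.65 km ≈ 4338.90 nmi.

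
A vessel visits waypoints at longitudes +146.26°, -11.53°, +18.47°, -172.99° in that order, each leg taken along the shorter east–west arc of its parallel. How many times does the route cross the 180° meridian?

1

Leg 1: +146.26° → -11.53°, shortest Δλ = -157.79° (west) — does not cross 180°.
Leg 2: -11.53° → +18.47°, shortest Δλ = 30.0° (east) — does not cross 180°.
Leg 3: +18.47° → -172.99°, shortest Δλ = 168.54° (east) — crosses 180°.
Total crossings: 1.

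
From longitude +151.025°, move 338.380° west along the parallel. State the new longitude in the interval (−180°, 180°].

Start at +151.025°; shift −338.380° → -187.355°.
-187.355° lies outside (−180°, 180°]; add 360° → +172.645°.

+172.645°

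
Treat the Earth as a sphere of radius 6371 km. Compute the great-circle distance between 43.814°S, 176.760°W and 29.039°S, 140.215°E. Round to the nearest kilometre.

4129 km

Δλ = 140.215 − -176.760 = 316.975°; wrapped into (−180°, 180°]: -43.025°.
Δφ = -29.039 − -43.814 = 14.775°.
a = sin²(Δφ/2) + cos φ₁ · cos φ₂ · sin²(Δλ/2) = 0.101368.
c = 2·atan2(√a, √(1−a)) = 0.64805 rad → d = 6371·c ≈ 4128.71 km.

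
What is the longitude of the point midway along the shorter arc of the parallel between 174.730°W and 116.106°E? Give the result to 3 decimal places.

150.688°E

Signed shortest Δλ from -174.730° to +116.106° is -69.164°.
Midpoint longitude = -174.730° + (-69.164°)/2 = -174.730° − 34.582° = -209.312°.
Normalise into (−180°, 180°]: +150.688°.
(The naïve average (-174.730 + +116.106)/2 = -29.312° is on the wrong side of the globe.)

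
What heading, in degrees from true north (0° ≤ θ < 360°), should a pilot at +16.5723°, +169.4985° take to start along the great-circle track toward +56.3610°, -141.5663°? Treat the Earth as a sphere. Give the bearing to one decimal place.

31.0°

Δλ = -141.5663 − 169.4985 = -311.0648°; wrapped into (−180°, 180°]: 48.9352°.
θ = atan2( sin Δλ · cos φ₂ , cos φ₁ · sin φ₂ − sin φ₁ · cos φ₂ · cos Δλ )
  = atan2(0.41767, 0.69417) = 31.034° → normalised to [0°, 360°): 31.034°.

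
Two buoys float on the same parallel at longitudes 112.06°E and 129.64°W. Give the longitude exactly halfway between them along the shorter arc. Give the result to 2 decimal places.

Signed shortest Δλ from +112.06° to -129.64° is +118.30°.
Midpoint longitude = +112.06° + (+118.30°)/2 = +112.06° + 59.15° = +171.21°.
(The naïve average (+112.06 + -129.64)/2 = -8.79° is on the wrong side of the globe.)

171.21°E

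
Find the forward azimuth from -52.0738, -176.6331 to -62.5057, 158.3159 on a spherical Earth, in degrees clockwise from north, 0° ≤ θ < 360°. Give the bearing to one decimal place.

222.2°

Δλ = 158.3159 − -176.6331 = 334.9490°; wrapped into (−180°, 180°]: -25.0510°.
θ = atan2( sin Δλ · cos φ₂ , cos φ₁ · sin φ₂ − sin φ₁ · cos φ₂ · cos Δλ )
  = atan2(-0.19548, -0.21532) = -137.766° → normalised to [0°, 360°): 222.234°.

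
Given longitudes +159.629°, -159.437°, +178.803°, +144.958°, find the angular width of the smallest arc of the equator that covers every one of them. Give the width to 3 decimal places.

55.605°

Sort the longitudes: -159.437°, +144.958°, +159.629°, +178.803°.
Eastward gaps between consecutive values (wrapping around): 304.395°, 14.671°, 19.174°, 21.760°.
Largest gap = 304.395° ⇒ minimal covering band is its complement: 360° − 304.395° = 55.605°.
Band runs from +144.958° eastward to -159.437°, crossing the antimeridian.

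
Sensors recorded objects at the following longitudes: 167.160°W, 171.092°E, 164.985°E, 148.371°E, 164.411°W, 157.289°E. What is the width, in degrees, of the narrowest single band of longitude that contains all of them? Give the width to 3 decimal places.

Sort the longitudes: -167.160°, -164.411°, +148.371°, +157.289°, +164.985°, +171.092°.
Eastward gaps between consecutive values (wrapping around): 2.749°, 312.782°, 8.918°, 7.696°, 6.107°, 21.748°.
Largest gap = 312.782° ⇒ minimal covering band is its complement: 360° − 312.782° = 47.218°.
Band runs from +148.371° eastward to -164.411°, crossing the antimeridian.

47.218°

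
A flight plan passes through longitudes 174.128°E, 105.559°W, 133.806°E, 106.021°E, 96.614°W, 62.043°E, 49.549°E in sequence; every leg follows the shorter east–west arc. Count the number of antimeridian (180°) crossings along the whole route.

3

Leg 1: +174.128° → -105.559°, shortest Δλ = 80.313° (east) — crosses 180°.
Leg 2: -105.559° → +133.806°, shortest Δλ = -120.635° (west) — crosses 180°.
Leg 3: +133.806° → +106.021°, shortest Δλ = -27.785° (west) — does not cross 180°.
Leg 4: +106.021° → -96.614°, shortest Δλ = 157.365° (east) — crosses 180°.
Leg 5: -96.614° → +62.043°, shortest Δλ = 158.657° (east) — does not cross 180°.
Leg 6: +62.043° → +49.549°, shortest Δλ = -12.494° (west) — does not cross 180°.
Total crossings: 3.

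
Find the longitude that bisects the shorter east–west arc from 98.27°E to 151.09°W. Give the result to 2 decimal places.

153.59°E

Signed shortest Δλ from +98.27° to -151.09° is +110.64°.
Midpoint longitude = +98.27° + (+110.64°)/2 = +98.27° + 55.32° = +153.59°.
(The naïve average (+98.27 + -151.09)/2 = -26.41° is on the wrong side of the globe.)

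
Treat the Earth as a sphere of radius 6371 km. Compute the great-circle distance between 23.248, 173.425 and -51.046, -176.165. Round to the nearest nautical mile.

4495 nmi

Δλ = -176.165 − 173.425 = -349.590°; wrapped into (−180°, 180°]: 10.410°.
Δφ = -51.046 − 23.248 = -74.294°.
a = sin²(Δφ/2) + cos φ₁ · cos φ₂ · sin²(Δλ/2) = 0.369403.
c = 2·atan2(√a, √(1−a)) = 1.30654 rad → d = 6371·c ≈ 8323.96 km ≈ 4494.58 nmi.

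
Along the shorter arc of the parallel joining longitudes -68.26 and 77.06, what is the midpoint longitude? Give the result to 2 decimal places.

Signed shortest Δλ from -68.26° to +77.06° is +145.32°.
Midpoint longitude = -68.26° + (+145.32°)/2 = -68.26° + 72.66° = +4.40°.

+4.40°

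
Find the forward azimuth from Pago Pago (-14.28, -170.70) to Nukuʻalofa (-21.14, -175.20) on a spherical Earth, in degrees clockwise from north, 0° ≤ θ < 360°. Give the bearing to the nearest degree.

211°

Δλ = -175.20 − -170.70 = -4.50°.
θ = atan2( sin Δλ · cos φ₂ , cos φ₁ · sin φ₂ − sin φ₁ · cos φ₂ · cos Δλ )
  = atan2(-0.07318, -0.12015) = -148.657° → normalised to [0°, 360°): 211.343°.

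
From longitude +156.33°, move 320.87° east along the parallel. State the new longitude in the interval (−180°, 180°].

+117.20°

Start at +156.33°; shift +320.87° → +477.20°.
+477.20° lies outside (−180°, 180°]; subtract 360° → +117.20°.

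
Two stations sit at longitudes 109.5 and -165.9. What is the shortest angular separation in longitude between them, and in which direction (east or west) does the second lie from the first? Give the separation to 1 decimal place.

84.6° east

Raw difference: -165.9 − 109.5 = -275.4°.
Normalise into (−180°, 180°]: -275.4° + 360° = 84.6°.
Positive ⇒ the second point lies to the east; separation 84.6°.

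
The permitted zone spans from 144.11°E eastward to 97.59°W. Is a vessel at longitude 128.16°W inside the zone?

Yes

Band width going east from +144.11° to -97.59°: ((-97.59 − 144.11) mod 360) = 118.30°.
Offset of -128.16° east of the west edge: ((-128.16 − 144.11) mod 360) = 87.73°.
87.73° ≤ 118.30° ⇒ inside.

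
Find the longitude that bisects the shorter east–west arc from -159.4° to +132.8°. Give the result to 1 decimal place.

+166.7°

Signed shortest Δλ from -159.4° to +132.8° is -67.8°.
Midpoint longitude = -159.4° + (-67.8°)/2 = -159.4° − 33.9° = -193.3°.
Normalise into (−180°, 180°]: +166.7°.
(The naïve average (-159.4 + +132.8)/2 = -13.3° is on the wrong side of the globe.)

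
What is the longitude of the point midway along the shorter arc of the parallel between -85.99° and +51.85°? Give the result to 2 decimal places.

-17.07°

Signed shortest Δλ from -85.99° to +51.85° is +137.84°.
Midpoint longitude = -85.99° + (+137.84°)/2 = -85.99° + 68.92° = -17.07°.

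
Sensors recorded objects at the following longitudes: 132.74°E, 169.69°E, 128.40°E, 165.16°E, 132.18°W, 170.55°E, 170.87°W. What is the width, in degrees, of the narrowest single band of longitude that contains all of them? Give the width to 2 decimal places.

Sort the longitudes: -170.87°, -132.18°, +128.40°, +132.74°, +165.16°, +169.69°, +170.55°.
Eastward gaps between consecutive values (wrapping around): 38.69°, 260.58°, 4.34°, 32.42°, 4.53°, 0.86°, 18.58°.
Largest gap = 260.58° ⇒ minimal covering band is its complement: 360° − 260.58° = 99.42°.
Band runs from +128.40° eastward to -132.18°, crossing the antimeridian.

99.42°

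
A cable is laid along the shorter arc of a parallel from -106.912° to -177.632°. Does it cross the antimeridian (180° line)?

Signed shortest Δλ = ((-177.632 − -106.912 + 180) mod 360) − 180 = -70.72°.
Going west by 70.72° from -106.912° reaches -177.632° without touching 180°.

No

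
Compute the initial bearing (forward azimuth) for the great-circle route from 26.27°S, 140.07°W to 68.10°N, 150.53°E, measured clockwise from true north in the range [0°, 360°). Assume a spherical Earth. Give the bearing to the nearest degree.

339°

Δλ = 150.53 − -140.07 = 290.60°; wrapped into (−180°, 180°]: -69.40°.
θ = atan2( sin Δλ · cos φ₂ , cos φ₁ · sin φ₂ − sin φ₁ · cos φ₂ · cos Δλ )
  = atan2(-0.34914, 0.89009) = -21.418° → normalised to [0°, 360°): 338.582°.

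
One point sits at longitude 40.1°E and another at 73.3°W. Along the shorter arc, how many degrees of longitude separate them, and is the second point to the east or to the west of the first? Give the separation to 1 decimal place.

Raw difference: -73.3 − 40.1 = -113.4°.
Normalise into (−180°, 180°]: -113.4° stays -113.4°.
Negative ⇒ the second point lies to the west; separation 113.4°.

113.4° west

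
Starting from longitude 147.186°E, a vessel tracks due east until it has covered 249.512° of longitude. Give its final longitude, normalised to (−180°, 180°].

36.698°E

Start at +147.186°; shift +249.512° → +396.698°.
+396.698° lies outside (−180°, 180°]; subtract 360° → +36.698°.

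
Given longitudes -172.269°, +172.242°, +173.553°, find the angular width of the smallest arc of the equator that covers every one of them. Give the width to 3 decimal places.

Sort the longitudes: -172.269°, +172.242°, +173.553°.
Eastward gaps between consecutive values (wrapping around): 344.511°, 1.311°, 14.178°.
Largest gap = 344.511° ⇒ minimal covering band is its complement: 360° − 344.511° = 15.489°.
Band runs from +172.242° eastward to -172.269°, crossing the antimeridian.

15.489°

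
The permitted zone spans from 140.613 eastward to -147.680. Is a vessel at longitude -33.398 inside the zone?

Band width going east from +140.613° to -147.680°: ((-147.680 − 140.613) mod 360) = 71.707°.
Offset of -33.398° east of the west edge: ((-33.398 − 140.613) mod 360) = 185.989°.
185.989° > 71.707° ⇒ outside.

No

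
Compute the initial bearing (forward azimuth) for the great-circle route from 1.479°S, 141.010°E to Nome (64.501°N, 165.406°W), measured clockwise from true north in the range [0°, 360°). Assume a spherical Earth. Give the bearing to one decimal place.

Δλ = -165.406 − 141.010 = -306.416°; wrapped into (−180°, 180°]: 53.584°.
θ = atan2( sin Δλ · cos φ₂ , cos φ₁ · sin φ₂ − sin φ₁ · cos φ₂ · cos Δλ )
  = atan2(0.34643, 0.90889) = 20.865° → normalised to [0°, 360°): 20.865°.

20.9°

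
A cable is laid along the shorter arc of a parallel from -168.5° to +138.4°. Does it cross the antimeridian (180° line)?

Naïve |138.4 − -168.5| = 306.9° > 180°, so the shorter arc goes the other way round — across 180°.
Signed shortest Δλ = ((138.4 − -168.5 + 180) mod 360) − 180 = -53.1°.
Going west by 53.1° from -168.5° passes through 180° before reaching +138.4°.

Yes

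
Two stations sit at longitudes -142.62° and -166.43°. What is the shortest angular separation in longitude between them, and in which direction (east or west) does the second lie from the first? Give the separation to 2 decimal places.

Raw difference: -166.43 − -142.62 = -23.81°.
Normalise into (−180°, 180°]: -23.81° stays -23.81°.
Negative ⇒ the second point lies to the west; separation 23.81°.

23.81° west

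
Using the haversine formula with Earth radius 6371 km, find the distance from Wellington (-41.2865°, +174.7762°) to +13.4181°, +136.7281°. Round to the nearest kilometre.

7229 km

Δλ = 136.7281 − 174.7762 = -38.0481°.
Δφ = 13.4181 − -41.2865 = 54.7046°.
a = sin²(Δφ/2) + cos φ₁ · cos φ₂ · sin²(Δλ/2) = 0.288765.
c = 2·atan2(√a, √(1−a)) = 1.13463 rad → d = 6371·c ≈ 7228.72 km.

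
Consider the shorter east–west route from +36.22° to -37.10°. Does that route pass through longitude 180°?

No

Signed shortest Δλ = ((-37.10 − 36.22 + 180) mod 360) − 180 = -73.32°.
Going west by 73.32° from +36.22° reaches -37.10° without touching 180°.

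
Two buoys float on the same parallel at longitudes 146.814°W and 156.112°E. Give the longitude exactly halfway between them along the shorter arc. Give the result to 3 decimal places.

Signed shortest Δλ from -146.814° to +156.112° is -57.074°.
Midpoint longitude = -146.814° + (-57.074°)/2 = -146.814° − 28.537° = -175.351°.
(The naïve average (-146.814 + +156.112)/2 = 4.649° is on the wrong side of the globe.)

175.351°W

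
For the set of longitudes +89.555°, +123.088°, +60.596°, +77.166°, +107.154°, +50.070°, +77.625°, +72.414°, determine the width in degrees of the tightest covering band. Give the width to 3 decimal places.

Sort the longitudes: +50.070°, +60.596°, +72.414°, +77.166°, +77.625°, +89.555°, +107.154°, +123.088°.
Eastward gaps between consecutive values (wrapping around): 10.526°, 11.818°, 4.752°, 0.459°, 11.930°, 17.599°, 15.934°, 286.982°.
Largest gap = 286.982° ⇒ minimal covering band is its complement: 360° − 286.982° = 73.018°.
Band runs from +50.070° eastward to +123.088°.

73.018°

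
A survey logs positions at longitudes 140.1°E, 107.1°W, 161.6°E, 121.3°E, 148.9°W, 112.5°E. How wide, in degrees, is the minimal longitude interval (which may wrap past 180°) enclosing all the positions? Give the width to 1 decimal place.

140.4°

Sort the longitudes: -148.9°, -107.1°, +112.5°, +121.3°, +140.1°, +161.6°.
Eastward gaps between consecutive values (wrapping around): 41.8°, 219.6°, 8.8°, 18.8°, 21.5°, 49.5°.
Largest gap = 219.6° ⇒ minimal covering band is its complement: 360° − 219.6° = 140.4°.
Band runs from +112.5° eastward to -107.1°, crossing the antimeridian.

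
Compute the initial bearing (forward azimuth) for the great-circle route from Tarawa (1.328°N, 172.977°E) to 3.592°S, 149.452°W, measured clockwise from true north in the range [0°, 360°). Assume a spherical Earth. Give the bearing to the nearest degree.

98°

Δλ = -149.452 − 172.977 = -322.429°; wrapped into (−180°, 180°]: 37.571°.
θ = atan2( sin Δλ · cos φ₂ , cos φ₁ · sin φ₂ − sin φ₁ · cos φ₂ · cos Δλ )
  = atan2(0.60855, -0.08097) = 97.579° → normalised to [0°, 360°): 97.579°.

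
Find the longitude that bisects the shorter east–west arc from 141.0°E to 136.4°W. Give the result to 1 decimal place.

177.7°W

Signed shortest Δλ from +141.0° to -136.4° is +82.6°.
Midpoint longitude = +141.0° + (+82.6°)/2 = +141.0° + 41.3° = +182.3°.
Normalise into (−180°, 180°]: -177.7°.
(The naïve average (+141.0 + -136.4)/2 = 2.3° is on the wrong side of the globe.)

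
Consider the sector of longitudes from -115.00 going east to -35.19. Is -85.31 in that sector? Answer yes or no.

Band width going east from -115.00° to -35.19°: ((-35.19 − -115.00) mod 360) = 79.81°.
Offset of -85.31° east of the west edge: ((-85.31 − -115.00) mod 360) = 29.69°.
29.69° ≤ 79.81° ⇒ inside.

Yes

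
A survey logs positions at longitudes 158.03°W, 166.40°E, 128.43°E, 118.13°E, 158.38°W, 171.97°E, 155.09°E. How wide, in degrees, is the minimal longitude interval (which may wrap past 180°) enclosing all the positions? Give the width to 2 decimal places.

83.84°

Sort the longitudes: -158.38°, -158.03°, +118.13°, +128.43°, +155.09°, +166.40°, +171.97°.
Eastward gaps between consecutive values (wrapping around): 0.35°, 276.16°, 10.30°, 26.66°, 11.31°, 5.57°, 29.65°.
Largest gap = 276.16° ⇒ minimal covering band is its complement: 360° − 276.16° = 83.84°.
Band runs from +118.13° eastward to -158.03°, crossing the antimeridian.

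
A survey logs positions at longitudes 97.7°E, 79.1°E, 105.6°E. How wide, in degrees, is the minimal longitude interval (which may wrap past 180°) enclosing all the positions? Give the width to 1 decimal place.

26.5°

Sort the longitudes: +79.1°, +97.7°, +105.6°.
Eastward gaps between consecutive values (wrapping around): 18.6°, 7.9°, 333.5°.
Largest gap = 333.5° ⇒ minimal covering band is its complement: 360° − 333.5° = 26.5°.
Band runs from +79.1° eastward to +105.6°.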